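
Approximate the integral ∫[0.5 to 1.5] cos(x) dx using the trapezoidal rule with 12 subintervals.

f(x) = cos(x)
a = 0.5, b = 1.5, n = 12
h = (b - a)/n = 0.083333

Trapezoidal rule: (h/2)[f(x₀) + 2f(x₁) + 2f(x₂) + ... + f(xₙ)]

x_0 = 0.5000, f(x_0) = 0.877583, coefficient = 1
x_1 = 0.5833, f(x_1) = 0.834631, coefficient = 2
x_2 = 0.6667, f(x_2) = 0.785887, coefficient = 2
x_3 = 0.7500, f(x_3) = 0.731689, coefficient = 2
x_4 = 0.8333, f(x_4) = 0.672412, coefficient = 2
x_5 = 0.9167, f(x_5) = 0.608469, coefficient = 2
x_6 = 1.0000, f(x_6) = 0.540302, coefficient = 2
x_7 = 1.0833, f(x_7) = 0.468386, coefficient = 2
x_8 = 1.1667, f(x_8) = 0.393219, coefficient = 2
x_9 = 1.2500, f(x_9) = 0.315322, coefficient = 2
x_10 = 1.3333, f(x_10) = 0.235238, coefficient = 2
x_11 = 1.4167, f(x_11) = 0.153520, coefficient = 2
x_12 = 1.5000, f(x_12) = 0.070737, coefficient = 1

I ≈ (0.083333/2) × 12.426471 = 0.517770
Exact value: 0.518069
Error: 0.000300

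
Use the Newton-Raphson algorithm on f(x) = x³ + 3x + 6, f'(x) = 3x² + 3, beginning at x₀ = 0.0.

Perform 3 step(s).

f(x) = x³ + 3x + 6
f'(x) = 3x² + 3
x₀ = 0.0

Newton-Raphson formula: x_{n+1} = x_n - f(x_n)/f'(x_n)

Iteration 1:
  f(0.000000) = 6.000000
  f'(0.000000) = 3.000000
  x_1 = 0.000000 - 6.000000/3.000000 = -2.000000
Iteration 2:
  f(-2.000000) = -8.000000
  f'(-2.000000) = 15.000000
  x_2 = -2.000000 - (-8.000000)/15.000000 = -1.466667
Iteration 3:
  f(-1.466667) = -1.554963
  f'(-1.466667) = 9.453333
  x_3 = -1.466667 - (-1.554963)/9.453333 = -1.302178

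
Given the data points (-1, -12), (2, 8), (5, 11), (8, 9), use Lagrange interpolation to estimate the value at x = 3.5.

Lagrange interpolation formula:
P(x) = Σ yᵢ × Lᵢ(x)
where Lᵢ(x) = Π_{j≠i} (x - xⱼ)/(xᵢ - xⱼ)

L_0(3.5) = (3.5 - 2)/(-1 - 2) × (3.5 - 5)/(-1 - 5) × (3.5 - 8)/(-1 - 8) = -0.062500
L_1(3.5) = (3.5 - (-1))/(2 - (-1)) × (3.5 - 5)/(2 - 5) × (3.5 - 8)/(2 - 8) = 0.562500
L_2(3.5) = (3.5 - (-1))/(5 - (-1)) × (3.5 - 2)/(5 - 2) × (3.5 - 8)/(5 - 8) = 0.562500
L_3(3.5) = (3.5 - (-1))/(8 - (-1)) × (3.5 - 2)/(8 - 2) × (3.5 - 5)/(8 - 5) = -0.062500

P(3.5) = (-12)×L_0(3.5) + 8×L_1(3.5) + 11×L_2(3.5) + 9×L_3(3.5)
P(3.5) = 10.875000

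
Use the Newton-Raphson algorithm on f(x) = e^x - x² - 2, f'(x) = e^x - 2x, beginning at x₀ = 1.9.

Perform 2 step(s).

f(x) = e^x - x² - 2
f'(x) = e^x - 2x
x₀ = 1.9

Newton-Raphson formula: x_{n+1} = x_n - f(x_n)/f'(x_n)

Iteration 1:
  f(1.900000) = 1.075894
  f'(1.900000) = 2.885894
  x_1 = 1.900000 - 1.075894/2.885894 = 1.527189
Iteration 2:
  f(1.527189) = 0.272906
  f'(1.527189) = 1.550834
  x_2 = 1.527189 - 0.272906/1.550834 = 1.351215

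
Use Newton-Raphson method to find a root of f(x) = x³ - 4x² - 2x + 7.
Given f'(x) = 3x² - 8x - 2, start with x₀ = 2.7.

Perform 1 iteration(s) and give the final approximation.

f(x) = x³ - 4x² - 2x + 7
f'(x) = 3x² - 8x - 2
x₀ = 2.7

Newton-Raphson formula: x_{n+1} = x_n - f(x_n)/f'(x_n)

Iteration 1:
  f(2.700000) = -7.877000
  f'(2.700000) = -1.730000
  x_1 = 2.700000 - (-7.877000)/(-1.730000) = -1.853179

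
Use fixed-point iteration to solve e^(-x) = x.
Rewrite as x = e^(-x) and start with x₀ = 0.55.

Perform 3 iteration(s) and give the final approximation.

Equation: e^(-x) = x
Fixed-point form: x = e^(-x)
x₀ = 0.55

x_1 = g(0.550000) = 0.576950
x_2 = g(0.576950) = 0.561609
x_3 = g(0.561609) = 0.570291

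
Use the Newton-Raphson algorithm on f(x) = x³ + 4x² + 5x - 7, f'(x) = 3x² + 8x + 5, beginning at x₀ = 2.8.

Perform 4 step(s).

f(x) = x³ + 4x² + 5x - 7
f'(x) = 3x² + 8x + 5
x₀ = 2.8

Newton-Raphson formula: x_{n+1} = x_n - f(x_n)/f'(x_n)

Iteration 1:
  f(2.800000) = 60.312000
  f'(2.800000) = 50.920000
  x_1 = 2.800000 - 60.312000/50.920000 = 1.615554
Iteration 2:
  f(1.615554) = 15.734444
  f'(1.615554) = 25.754473
  x_2 = 1.615554 - 15.734444/25.754473 = 1.004614
Iteration 3:
  f(1.004614) = 3.073966
  f'(1.004614) = 16.064654
  x_3 = 1.004614 - 3.073966/16.064654 = 0.813264
Iteration 4:
  f(0.813264) = 0.249803
  f'(0.813264) = 13.490306
  x_4 = 0.813264 - 0.249803/13.490306 = 0.794747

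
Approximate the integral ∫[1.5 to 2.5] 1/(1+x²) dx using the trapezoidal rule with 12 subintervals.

f(x) = 1/(1+x²)
a = 1.5, b = 2.5, n = 12
h = (b - a)/n = 0.083333

Trapezoidal rule: (h/2)[f(x₀) + 2f(x₁) + 2f(x₂) + ... + f(xₙ)]

x_0 = 1.5000, f(x_0) = 0.307692, coefficient = 1
x_1 = 1.5833, f(x_1) = 0.285149, coefficient = 2
x_2 = 1.6667, f(x_2) = 0.264706, coefficient = 2
x_3 = 1.7500, f(x_3) = 0.246154, coefficient = 2
x_4 = 1.8333, f(x_4) = 0.229299, coefficient = 2
x_5 = 1.9167, f(x_5) = 0.213967, coefficient = 2
x_6 = 2.0000, f(x_6) = 0.200000, coefficient = 2
x_7 = 2.0833, f(x_7) = 0.187256, coefficient = 2
x_8 = 2.1667, f(x_8) = 0.175610, coefficient = 2
x_9 = 2.2500, f(x_9) = 0.164948, coefficient = 2
x_10 = 2.3333, f(x_10) = 0.155172, coefficient = 2
x_11 = 2.4167, f(x_11) = 0.146193, coefficient = 2
x_12 = 2.5000, f(x_12) = 0.137931, coefficient = 1

I ≈ (0.083333/2) × 4.982533 = 0.207606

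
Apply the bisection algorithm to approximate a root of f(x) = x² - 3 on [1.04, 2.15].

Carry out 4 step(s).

f(x) = x² - 3
Initial interval: [1.04, 2.15]

Iteration 1:
  c_1 = (1.040000 + 2.150000)/2 = 1.595000
  f(c_1) = f(1.595000) = -0.455975
  f(a) × f(c) ≥ 0, new interval: [1.595000, 2.150000]
Iteration 2:
  c_2 = (1.595000 + 2.150000)/2 = 1.872500
  f(c_2) = f(1.872500) = 0.506256
  f(a) × f(c) < 0, new interval: [1.595000, 1.872500]
Iteration 3:
  c_3 = (1.595000 + 1.872500)/2 = 1.733750
  f(c_3) = f(1.733750) = 0.005889
  f(a) × f(c) < 0, new interval: [1.595000, 1.733750]
Iteration 4:
  c_4 = (1.595000 + 1.733750)/2 = 1.664375
  f(c_4) = f(1.664375) = -0.229856
  f(a) × f(c) ≥ 0, new interval: [1.664375, 1.733750]

After 4 iteration(s), the approximation is c_4 = 1.664375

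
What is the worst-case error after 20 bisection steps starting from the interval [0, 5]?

Bisection error bound: |error| ≤ (b-a)/2^n
|error| ≤ (5 - 0)/2^20 = 5/2^20
|error| ≤ 0.0000047684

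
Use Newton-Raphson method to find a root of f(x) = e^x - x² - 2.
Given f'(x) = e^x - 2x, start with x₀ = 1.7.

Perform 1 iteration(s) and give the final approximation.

f(x) = e^x - x² - 2
f'(x) = e^x - 2x
x₀ = 1.7

Newton-Raphson formula: x_{n+1} = x_n - f(x_n)/f'(x_n)

Iteration 1:
  f(1.700000) = 0.583947
  f'(1.700000) = 2.073947
  x_1 = 1.700000 - 0.583947/2.073947 = 1.418437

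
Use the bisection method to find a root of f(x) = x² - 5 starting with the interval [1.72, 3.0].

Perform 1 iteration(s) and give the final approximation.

f(x) = x² - 5
Initial interval: [1.72, 3.0]

Iteration 1:
  c_1 = (1.720000 + 3.000000)/2 = 2.360000
  f(c_1) = f(2.360000) = 0.569600
  f(a) × f(c) < 0, new interval: [1.720000, 2.360000]

After 1 iteration(s), the approximation is c_1 = 2.360000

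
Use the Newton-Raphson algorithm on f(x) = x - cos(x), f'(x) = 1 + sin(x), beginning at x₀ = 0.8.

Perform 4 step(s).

f(x) = x - cos(x)
f'(x) = 1 + sin(x)
x₀ = 0.8

Newton-Raphson formula: x_{n+1} = x_n - f(x_n)/f'(x_n)

Iteration 1:
  f(0.800000) = 0.103293
  f'(0.800000) = 1.717356
  x_1 = 0.800000 - 0.103293/1.717356 = 0.739853
Iteration 2:
  f(0.739853) = 0.001286
  f'(0.739853) = 1.674180
  x_2 = 0.739853 - 0.001286/1.674180 = 0.739085
Iteration 3:
  f(0.739085) = 0.000000
  f'(0.739085) = 1.673612
  x_3 = 0.739085 - 0.000000/1.673612 = 0.739085
Iteration 4:
  f(0.739085) = 0.000000
  f'(0.739085) = 1.673612
  x_4 = 0.739085 - 0.000000/1.673612 = 0.739085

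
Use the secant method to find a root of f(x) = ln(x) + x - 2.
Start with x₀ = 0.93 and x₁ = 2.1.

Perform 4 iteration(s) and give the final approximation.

f(x) = ln(x) + x - 2
x₀ = 0.93, x₁ = 2.1

Secant formula: x_{n+1} = x_n - f(x_n)(x_n - x_{n-1})/(f(x_n) - f(x_{n-1}))

Iteration 1:
  f(0.930000) = -1.142571
  f(2.100000) = 0.841937
  x_2 = 2.100000 - 0.841937×(2.100000 - 0.930000)/(0.841937 - (-1.142571))
       = 1.603622
Iteration 2:
  f(2.100000) = 0.841937
  f(1.603622) = 0.075886
  x_3 = 1.603622 - 0.075886×(1.603622 - 2.100000)/(0.075886 - 0.841937)
       = 1.554450
Iteration 3:
  f(1.603622) = 0.075886
  f(1.554450) = -0.004429
  x_4 = 1.554450 - (-0.004429)×(1.554450 - 1.603622)/(-0.004429 - 0.075886)
       = 1.557161
Iteration 4:
  f(1.554450) = -0.004429
  f(1.557161) = 0.000026
  x_5 = 1.557161 - 0.000026×(1.557161 - 1.554450)/(0.000026 - (-0.004429))
       = 1.557146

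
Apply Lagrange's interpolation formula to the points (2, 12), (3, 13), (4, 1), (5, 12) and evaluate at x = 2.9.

Lagrange interpolation formula:
P(x) = Σ yᵢ × Lᵢ(x)
where Lᵢ(x) = Π_{j≠i} (x - xⱼ)/(xᵢ - xⱼ)

L_0(2.9) = (2.9 - 3)/(2 - 3) × (2.9 - 4)/(2 - 4) × (2.9 - 5)/(2 - 5) = 0.038500
L_1(2.9) = (2.9 - 2)/(3 - 2) × (2.9 - 4)/(3 - 4) × (2.9 - 5)/(3 - 5) = 1.039500
L_2(2.9) = (2.9 - 2)/(4 - 2) × (2.9 - 3)/(4 - 3) × (2.9 - 5)/(4 - 5) = -0.094500
L_3(2.9) = (2.9 - 2)/(5 - 2) × (2.9 - 3)/(5 - 3) × (2.9 - 4)/(5 - 4) = 0.016500

P(2.9) = 12×L_0(2.9) + 13×L_1(2.9) + 1×L_2(2.9) + 12×L_3(2.9)
P(2.9) = 14.079000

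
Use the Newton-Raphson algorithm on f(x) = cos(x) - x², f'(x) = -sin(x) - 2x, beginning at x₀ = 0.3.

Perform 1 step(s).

f(x) = cos(x) - x²
f'(x) = -sin(x) - 2x
x₀ = 0.3

Newton-Raphson formula: x_{n+1} = x_n - f(x_n)/f'(x_n)

Iteration 1:
  f(0.300000) = 0.865336
  f'(0.300000) = -0.895520
  x_1 = 0.300000 - 0.865336/(-0.895520) = 1.266295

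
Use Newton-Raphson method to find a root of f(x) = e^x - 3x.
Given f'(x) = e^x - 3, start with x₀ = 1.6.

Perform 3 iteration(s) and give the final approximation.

f(x) = e^x - 3x
f'(x) = e^x - 3
x₀ = 1.6

Newton-Raphson formula: x_{n+1} = x_n - f(x_n)/f'(x_n)

Iteration 1:
  f(1.600000) = 0.153032
  f'(1.600000) = 1.953032
  x_1 = 1.600000 - 0.153032/1.953032 = 1.521644
Iteration 2:
  f(1.521644) = 0.014816
  f'(1.521644) = 1.579747
  x_2 = 1.521644 - 0.014816/1.579747 = 1.512265
Iteration 3:
  f(1.512265) = 0.000201
  f'(1.512265) = 1.536996
  x_3 = 1.512265 - 0.000201/1.536996 = 1.512135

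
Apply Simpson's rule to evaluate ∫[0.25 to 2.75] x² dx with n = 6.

f(x) = x²
a = 0.25, b = 2.75, n = 6
h = (b - a)/n = 0.416667

Simpson's rule: (h/3)[f(x₀) + 4f(x₁) + 2f(x₂) + ... + f(xₙ)]

x_0 = 0.2500, f(x_0) = 0.062500, coefficient = 1
x_1 = 0.6667, f(x_1) = 0.444444, coefficient = 4
x_2 = 1.0833, f(x_2) = 1.173611, coefficient = 2
x_3 = 1.5000, f(x_3) = 2.250000, coefficient = 4
x_4 = 1.9167, f(x_4) = 3.673611, coefficient = 2
x_5 = 2.3333, f(x_5) = 5.444444, coefficient = 4
x_6 = 2.7500, f(x_6) = 7.562500, coefficient = 1

I ≈ (0.416667/3) × 49.875000 = 6.927083
Exact value: 6.927083
Error: 0.000000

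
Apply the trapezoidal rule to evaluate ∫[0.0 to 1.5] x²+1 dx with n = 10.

f(x) = x²+1
a = 0.0, b = 1.5, n = 10
h = (b - a)/n = 0.150000

Trapezoidal rule: (h/2)[f(x₀) + 2f(x₁) + 2f(x₂) + ... + f(xₙ)]

x_0 = 0.0000, f(x_0) = 1.000000, coefficient = 1
x_1 = 0.1500, f(x_1) = 1.022500, coefficient = 2
x_2 = 0.3000, f(x_2) = 1.090000, coefficient = 2
x_3 = 0.4500, f(x_3) = 1.202500, coefficient = 2
x_4 = 0.6000, f(x_4) = 1.360000, coefficient = 2
x_5 = 0.7500, f(x_5) = 1.562500, coefficient = 2
x_6 = 0.9000, f(x_6) = 1.810000, coefficient = 2
x_7 = 1.0500, f(x_7) = 2.102500, coefficient = 2
x_8 = 1.2000, f(x_8) = 2.440000, coefficient = 2
x_9 = 1.3500, f(x_9) = 2.822500, coefficient = 2
x_10 = 1.5000, f(x_10) = 3.250000, coefficient = 1

I ≈ (0.150000/2) × 35.075000 = 2.630625
Exact value: 2.625000
Error: 0.005625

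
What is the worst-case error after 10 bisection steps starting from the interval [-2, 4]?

Bisection error bound: |error| ≤ (b-a)/2^n
|error| ≤ (4 - (-2))/2^10 = 6/2^10
|error| ≤ 0.0058593750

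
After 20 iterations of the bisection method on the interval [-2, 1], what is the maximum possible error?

Bisection error bound: |error| ≤ (b-a)/2^n
|error| ≤ (1 - (-2))/2^20 = 3/2^20
|error| ≤ 0.0000028610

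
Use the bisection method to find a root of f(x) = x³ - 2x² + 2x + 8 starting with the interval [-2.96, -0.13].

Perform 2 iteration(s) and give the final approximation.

f(x) = x³ - 2x² + 2x + 8
Initial interval: [-2.96, -0.13]

Iteration 1:
  c_1 = (-2.960000 + (-0.130000))/2 = -1.545000
  f(c_1) = f(-1.545000) = -3.552004
  f(a) × f(c) ≥ 0, new interval: [-1.545000, -0.130000]
Iteration 2:
  c_2 = (-1.545000 + (-0.130000))/2 = -0.837500
  f(c_2) = f(-0.837500) = 4.334760
  f(a) × f(c) < 0, new interval: [-1.545000, -0.837500]

After 2 iteration(s), the approximation is c_2 = -0.837500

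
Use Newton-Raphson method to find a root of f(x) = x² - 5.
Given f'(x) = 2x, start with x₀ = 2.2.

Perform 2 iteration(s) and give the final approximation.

f(x) = x² - 5
f'(x) = 2x
x₀ = 2.2

Newton-Raphson formula: x_{n+1} = x_n - f(x_n)/f'(x_n)

Iteration 1:
  f(2.200000) = -0.160000
  f'(2.200000) = 4.400000
  x_1 = 2.200000 - (-0.160000)/4.400000 = 2.236364
Iteration 2:
  f(2.236364) = 0.001322
  f'(2.236364) = 4.472727
  x_2 = 2.236364 - 0.001322/4.472727 = 2.236068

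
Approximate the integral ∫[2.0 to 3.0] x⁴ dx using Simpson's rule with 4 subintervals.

f(x) = x⁴
a = 2.0, b = 3.0, n = 4
h = (b - a)/n = 0.250000

Simpson's rule: (h/3)[f(x₀) + 4f(x₁) + 2f(x₂) + ... + f(xₙ)]

x_0 = 2.0000, f(x_0) = 16.000000, coefficient = 1
x_1 = 2.2500, f(x_1) = 25.628906, coefficient = 4
x_2 = 2.5000, f(x_2) = 39.062500, coefficient = 2
x_3 = 2.7500, f(x_3) = 57.191406, coefficient = 4
x_4 = 3.0000, f(x_4) = 81.000000, coefficient = 1

I ≈ (0.250000/3) × 506.406250 = 42.200521
Exact value: 42.200000
Error: 0.000521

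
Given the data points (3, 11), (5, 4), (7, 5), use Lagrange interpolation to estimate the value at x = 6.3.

Lagrange interpolation formula:
P(x) = Σ yᵢ × Lᵢ(x)
where Lᵢ(x) = Π_{j≠i} (x - xⱼ)/(xᵢ - xⱼ)

L_0(6.3) = (6.3 - 5)/(3 - 5) × (6.3 - 7)/(3 - 7) = -0.113750
L_1(6.3) = (6.3 - 3)/(5 - 3) × (6.3 - 7)/(5 - 7) = 0.577500
L_2(6.3) = (6.3 - 3)/(7 - 3) × (6.3 - 5)/(7 - 5) = 0.536250

P(6.3) = 11×L_0(6.3) + 4×L_1(6.3) + 5×L_2(6.3)
P(6.3) = 3.740000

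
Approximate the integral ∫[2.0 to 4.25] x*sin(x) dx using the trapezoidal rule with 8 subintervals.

f(x) = x*sin(x)
a = 2.0, b = 4.25, n = 8
h = (b - a)/n = 0.281250

Trapezoidal rule: (h/2)[f(x₀) + 2f(x₁) + 2f(x₂) + ... + f(xₙ)]

x_0 = 2.0000, f(x_0) = 1.818595, coefficient = 1
x_1 = 2.2812, f(x_1) = 1.729338, coefficient = 2
x_2 = 2.5625, f(x_2) = 1.402366, coefficient = 2
x_3 = 2.8438, f(x_3) = 0.834523, coefficient = 2
x_4 = 3.1250, f(x_4) = 0.051850, coefficient = 2
x_5 = 3.4062, f(x_5) = -0.891002, coefficient = 2
x_6 = 3.6875, f(x_6) = -1.914527, coefficient = 2
x_7 = 3.9688, f(x_7) = -2.921040, coefficient = 2
x_8 = 4.2500, f(x_8) = -3.803705, coefficient = 1

I ≈ (0.281250/2) × -5.402094 = -0.759669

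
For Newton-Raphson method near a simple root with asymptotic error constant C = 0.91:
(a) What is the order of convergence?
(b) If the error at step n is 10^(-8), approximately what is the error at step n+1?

(a) Newton-Raphson has quadratic (order 2) convergence near simple roots.
    This means |e_{n+1}| ≈ C|e_n|².

(b) With |e_n| = 10^(-8) and C = 0.91:
    |e_{n+1}| ≈ 0.91 × (10^(-8))² = 0.91 × 10^(-16)

(a) 2 (quadratic); (b) |e_{n+1}| ≈ 9.100e-17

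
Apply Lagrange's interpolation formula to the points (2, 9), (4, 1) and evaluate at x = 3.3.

Lagrange interpolation formula:
P(x) = Σ yᵢ × Lᵢ(x)
where Lᵢ(x) = Π_{j≠i} (x - xⱼ)/(xᵢ - xⱼ)

L_0(3.3) = (3.3 - 4)/(2 - 4) = 0.350000
L_1(3.3) = (3.3 - 2)/(4 - 2) = 0.650000

P(3.3) = 9×L_0(3.3) + 1×L_1(3.3)
P(3.3) = 3.800000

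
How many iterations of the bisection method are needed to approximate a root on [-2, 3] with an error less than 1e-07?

We need (b-a)/2^n ≤ 1e-07
(3 - (-2))/2^n ≤ 1e-07
5/2^n ≤ 1e-07
2^n ≥ 50000000
n ≥ log₂(50000000) = 25.58
n ≥ 26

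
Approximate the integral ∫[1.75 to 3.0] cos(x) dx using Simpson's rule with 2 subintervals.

f(x) = cos(x)
a = 1.75, b = 3.0, n = 2
h = (b - a)/n = 0.625000

Simpson's rule: (h/3)[f(x₀) + 4f(x₁) + 2f(x₂) + ... + f(xₙ)]

x_0 = 1.7500, f(x_0) = -0.178246, coefficient = 1
x_1 = 2.3750, f(x_1) = -0.720278, coefficient = 4
x_2 = 3.0000, f(x_2) = -0.989992, coefficient = 1

I ≈ (0.625000/3) × -4.049352 = -0.843615
Exact value: -0.842866
Error: 0.000749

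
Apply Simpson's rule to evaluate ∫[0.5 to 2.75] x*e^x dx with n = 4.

f(x) = x*e^x
a = 0.5, b = 2.75, n = 4
h = (b - a)/n = 0.562500

Simpson's rule: (h/3)[f(x₀) + 4f(x₁) + 2f(x₂) + ... + f(xₙ)]

x_0 = 0.5000, f(x_0) = 0.824361, coefficient = 1
x_1 = 1.0625, f(x_1) = 3.074446, coefficient = 4
x_2 = 1.6250, f(x_2) = 8.252431, coefficient = 2
x_3 = 2.1875, f(x_3) = 19.496975, coefficient = 4
x_4 = 2.7500, f(x_4) = 43.017238, coefficient = 1

I ≈ (0.562500/3) × 150.632144 = 28.243527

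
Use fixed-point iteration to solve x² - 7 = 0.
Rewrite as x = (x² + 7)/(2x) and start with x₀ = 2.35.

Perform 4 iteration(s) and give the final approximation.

Equation: x² - 7 = 0
Fixed-point form: x = (x² + 7)/(2x)
x₀ = 2.35

x_1 = g(2.350000) = 2.664362
x_2 = g(2.664362) = 2.645816
x_3 = g(2.645816) = 2.645751
x_4 = g(2.645751) = 2.645751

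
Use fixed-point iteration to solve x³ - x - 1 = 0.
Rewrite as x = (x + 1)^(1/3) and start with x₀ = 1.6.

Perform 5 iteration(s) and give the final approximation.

Equation: x³ - x - 1 = 0
Fixed-point form: x = (x + 1)^(1/3)
x₀ = 1.6

x_1 = g(1.600000) = 1.375069
x_2 = g(1.375069) = 1.334214
x_3 = g(1.334214) = 1.326519
x_4 = g(1.326519) = 1.325060
x_5 = g(1.325060) = 1.324783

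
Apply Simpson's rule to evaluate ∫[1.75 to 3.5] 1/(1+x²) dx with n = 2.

f(x) = 1/(1+x²)
a = 1.75, b = 3.5, n = 2
h = (b - a)/n = 0.875000

Simpson's rule: (h/3)[f(x₀) + 4f(x₁) + 2f(x₂) + ... + f(xₙ)]

x_0 = 1.7500, f(x_0) = 0.246154, coefficient = 1
x_1 = 2.6250, f(x_1) = 0.126733, coefficient = 4
x_2 = 3.5000, f(x_2) = 0.075472, coefficient = 1

I ≈ (0.875000/3) × 0.828556 = 0.241662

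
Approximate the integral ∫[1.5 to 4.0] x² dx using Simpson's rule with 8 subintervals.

f(x) = x²
a = 1.5, b = 4.0, n = 8
h = (b - a)/n = 0.312500

Simpson's rule: (h/3)[f(x₀) + 4f(x₁) + 2f(x₂) + ... + f(xₙ)]

x_0 = 1.5000, f(x_0) = 2.250000, coefficient = 1
x_1 = 1.8125, f(x_1) = 3.285156, coefficient = 4
x_2 = 2.1250, f(x_2) = 4.515625, coefficient = 2
x_3 = 2.4375, f(x_3) = 5.941406, coefficient = 4
x_4 = 2.7500, f(x_4) = 7.562500, coefficient = 2
x_5 = 3.0625, f(x_5) = 9.378906, coefficient = 4
x_6 = 3.3750, f(x_6) = 11.390625, coefficient = 2
x_7 = 3.6875, f(x_7) = 13.597656, coefficient = 4
x_8 = 4.0000, f(x_8) = 16.000000, coefficient = 1

I ≈ (0.312500/3) × 194.000000 = 20.208333
Exact value: 20.208333
Error: 0.000000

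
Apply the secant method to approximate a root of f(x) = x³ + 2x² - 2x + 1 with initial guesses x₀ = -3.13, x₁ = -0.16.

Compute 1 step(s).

f(x) = x³ + 2x² - 2x + 1
x₀ = -3.13, x₁ = -0.16

Secant formula: x_{n+1} = x_n - f(x_n)(x_n - x_{n-1})/(f(x_n) - f(x_{n-1}))

Iteration 1:
  f(-3.130000) = -3.810497
  f(-0.160000) = 1.367104
  x_2 = -0.160000 - 1.367104×(-0.160000 - (-3.130000))/(1.367104 - (-3.810497))
       = -0.944205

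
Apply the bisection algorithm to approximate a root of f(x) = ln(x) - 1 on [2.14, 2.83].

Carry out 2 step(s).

f(x) = ln(x) - 1
Initial interval: [2.14, 2.83]

Iteration 1:
  c_1 = (2.140000 + 2.830000)/2 = 2.485000
  f(c_1) = f(2.485000) = -0.089727
  f(a) × f(c) ≥ 0, new interval: [2.485000, 2.830000]
Iteration 2:
  c_2 = (2.485000 + 2.830000)/2 = 2.657500
  f(c_2) = f(2.657500) = -0.022614
  f(a) × f(c) ≥ 0, new interval: [2.657500, 2.830000]

After 2 iteration(s), the approximation is c_2 = 2.657500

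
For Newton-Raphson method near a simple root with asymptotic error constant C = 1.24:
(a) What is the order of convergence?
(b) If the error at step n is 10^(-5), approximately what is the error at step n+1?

(a) Newton-Raphson has quadratic (order 2) convergence near simple roots.
    This means |e_{n+1}| ≈ C|e_n|².

(b) With |e_n| = 10^(-5) and C = 1.24:
    |e_{n+1}| ≈ 1.24 × (10^(-5))² = 1.24 × 10^(-10)

(a) 2 (quadratic); (b) |e_{n+1}| ≈ 1.240e-10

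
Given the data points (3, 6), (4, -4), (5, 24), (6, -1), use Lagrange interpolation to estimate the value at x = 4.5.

Lagrange interpolation formula:
P(x) = Σ yᵢ × Lᵢ(x)
where Lᵢ(x) = Π_{j≠i} (x - xⱼ)/(xᵢ - xⱼ)

L_0(4.5) = (4.5 - 4)/(3 - 4) × (4.5 - 5)/(3 - 5) × (4.5 - 6)/(3 - 6) = -0.062500
L_1(4.5) = (4.5 - 3)/(4 - 3) × (4.5 - 5)/(4 - 5) × (4.5 - 6)/(4 - 6) = 0.562500
L_2(4.5) = (4.5 - 3)/(5 - 3) × (4.5 - 4)/(5 - 4) × (4.5 - 6)/(5 - 6) = 0.562500
L_3(4.5) = (4.5 - 3)/(6 - 3) × (4.5 - 4)/(6 - 4) × (4.5 - 5)/(6 - 5) = -0.062500

P(4.5) = 6×L_0(4.5) + (-4)×L_1(4.5) + 24×L_2(4.5) + (-1)×L_3(4.5)
P(4.5) = 10.937500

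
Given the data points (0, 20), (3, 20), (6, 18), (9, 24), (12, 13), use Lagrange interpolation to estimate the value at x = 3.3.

Lagrange interpolation formula:
P(x) = Σ yᵢ × Lᵢ(x)
where Lᵢ(x) = Π_{j≠i} (x - xⱼ)/(xᵢ - xⱼ)

L_0(3.3) = (3.3 - 3)/(0 - 3) × (3.3 - 6)/(0 - 6) × (3.3 - 9)/(0 - 9) × (3.3 - 12)/(0 - 12) = -0.020662
L_1(3.3) = (3.3 - 0)/(3 - 0) × (3.3 - 6)/(3 - 6) × (3.3 - 9)/(3 - 9) × (3.3 - 12)/(3 - 12) = 0.909150
L_2(3.3) = (3.3 - 0)/(6 - 0) × (3.3 - 3)/(6 - 3) × (3.3 - 9)/(6 - 9) × (3.3 - 12)/(6 - 12) = 0.151525
L_3(3.3) = (3.3 - 0)/(9 - 0) × (3.3 - 3)/(9 - 3) × (3.3 - 6)/(9 - 6) × (3.3 - 12)/(9 - 12) = -0.047850
L_4(3.3) = (3.3 - 0)/(12 - 0) × (3.3 - 3)/(12 - 3) × (3.3 - 6)/(12 - 6) × (3.3 - 9)/(12 - 9) = 0.007837

P(3.3) = 20×L_0(3.3) + 20×L_1(3.3) + 18×L_2(3.3) + 24×L_3(3.3) + 13×L_4(3.3)
P(3.3) = 19.450687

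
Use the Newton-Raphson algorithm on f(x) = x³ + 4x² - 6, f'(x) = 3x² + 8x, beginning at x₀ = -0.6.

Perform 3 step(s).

f(x) = x³ + 4x² - 6
f'(x) = 3x² + 8x
x₀ = -0.6

Newton-Raphson formula: x_{n+1} = x_n - f(x_n)/f'(x_n)

Iteration 1:
  f(-0.600000) = -4.776000
  f'(-0.600000) = -3.720000
  x_1 = -0.600000 - (-4.776000)/(-3.720000) = -1.883871
Iteration 2:
  f(-1.883871) = 1.510078
  f'(-1.883871) = -4.424058
  x_2 = -1.883871 - 1.510078/(-4.424058) = -1.542538
Iteration 3:
  f(-1.542538) = -0.152659
  f'(-1.542538) = -5.202034
  x_3 = -1.542538 - (-0.152659)/(-5.202034) = -1.571884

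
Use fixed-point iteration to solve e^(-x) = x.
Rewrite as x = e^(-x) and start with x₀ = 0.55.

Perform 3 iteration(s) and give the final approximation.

Equation: e^(-x) = x
Fixed-point form: x = e^(-x)
x₀ = 0.55

x_1 = g(0.550000) = 0.576950
x_2 = g(0.576950) = 0.561609
x_3 = g(0.561609) = 0.570291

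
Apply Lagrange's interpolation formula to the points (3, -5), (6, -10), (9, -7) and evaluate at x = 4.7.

Lagrange interpolation formula:
P(x) = Σ yᵢ × Lᵢ(x)
where Lᵢ(x) = Π_{j≠i} (x - xⱼ)/(xᵢ - xⱼ)

L_0(4.7) = (4.7 - 6)/(3 - 6) × (4.7 - 9)/(3 - 9) = 0.310556
L_1(4.7) = (4.7 - 3)/(6 - 3) × (4.7 - 9)/(6 - 9) = 0.812222
L_2(4.7) = (4.7 - 3)/(9 - 3) × (4.7 - 6)/(9 - 6) = -0.122778

P(4.7) = (-5)×L_0(4.7) + (-10)×L_1(4.7) + (-7)×L_2(4.7)
P(4.7) = -8.815556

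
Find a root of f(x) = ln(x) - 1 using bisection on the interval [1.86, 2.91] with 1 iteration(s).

f(x) = ln(x) - 1
Initial interval: [1.86, 2.91]

Iteration 1:
  c_1 = (1.860000 + 2.910000)/2 = 2.385000
  f(c_1) = f(2.385000) = -0.130801
  f(a) × f(c) ≥ 0, new interval: [2.385000, 2.910000]

After 1 iteration(s), the approximation is c_1 = 2.385000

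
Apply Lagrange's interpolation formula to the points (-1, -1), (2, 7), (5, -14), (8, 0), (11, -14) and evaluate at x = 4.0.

Lagrange interpolation formula:
P(x) = Σ yᵢ × Lᵢ(x)
where Lᵢ(x) = Π_{j≠i} (x - xⱼ)/(xᵢ - xⱼ)

L_0(4.0) = (4.0 - 2)/(-1 - 2) × (4.0 - 5)/(-1 - 5) × (4.0 - 8)/(-1 - 8) × (4.0 - 11)/(-1 - 11) = -0.028807
L_1(4.0) = (4.0 - (-1))/(2 - (-1)) × (4.0 - 5)/(2 - 5) × (4.0 - 8)/(2 - 8) × (4.0 - 11)/(2 - 11) = 0.288066
L_2(4.0) = (4.0 - (-1))/(5 - (-1)) × (4.0 - 2)/(5 - 2) × (4.0 - 8)/(5 - 8) × (4.0 - 11)/(5 - 11) = 0.864198
L_3(4.0) = (4.0 - (-1))/(8 - (-1)) × (4.0 - 2)/(8 - 2) × (4.0 - 5)/(8 - 5) × (4.0 - 11)/(8 - 11) = -0.144033
L_4(4.0) = (4.0 - (-1))/(11 - (-1)) × (4.0 - 2)/(11 - 2) × (4.0 - 5)/(11 - 5) × (4.0 - 8)/(11 - 8) = 0.020576

P(4.0) = (-1)×L_0(4.0) + 7×L_1(4.0) + (-14)×L_2(4.0) + 0×L_3(4.0) + (-14)×L_4(4.0)
P(4.0) = -10.341564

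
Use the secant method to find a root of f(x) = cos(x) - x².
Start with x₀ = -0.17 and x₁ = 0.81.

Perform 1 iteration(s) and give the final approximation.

f(x) = cos(x) - x²
x₀ = -0.17, x₁ = 0.81

Secant formula: x_{n+1} = x_n - f(x_n)(x_n - x_{n-1})/(f(x_n) - f(x_{n-1}))

Iteration 1:
  f(-0.170000) = 0.956685
  f(0.810000) = 0.033398
  x_2 = 0.810000 - 0.033398×(0.810000 - (-0.170000))/(0.033398 - 0.956685)
       = 0.845450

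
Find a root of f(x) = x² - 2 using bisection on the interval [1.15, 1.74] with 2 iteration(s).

f(x) = x² - 2
Initial interval: [1.15, 1.74]

Iteration 1:
  c_1 = (1.150000 + 1.740000)/2 = 1.445000
  f(c_1) = f(1.445000) = 0.088025
  f(a) × f(c) < 0, new interval: [1.150000, 1.445000]
Iteration 2:
  c_2 = (1.150000 + 1.445000)/2 = 1.297500
  f(c_2) = f(1.297500) = -0.316494
  f(a) × f(c) ≥ 0, new interval: [1.297500, 1.445000]

After 2 iteration(s), the approximation is c_2 = 1.297500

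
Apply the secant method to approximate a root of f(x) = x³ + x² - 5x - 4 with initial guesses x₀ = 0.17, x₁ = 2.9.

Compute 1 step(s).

f(x) = x³ + x² - 5x - 4
x₀ = 0.17, x₁ = 2.9

Secant formula: x_{n+1} = x_n - f(x_n)(x_n - x_{n-1})/(f(x_n) - f(x_{n-1}))

Iteration 1:
  f(0.170000) = -4.816187
  f(2.900000) = 14.299000
  x_2 = 2.900000 - 14.299000×(2.900000 - 0.170000)/(14.299000 - (-4.816187))
       = 0.857840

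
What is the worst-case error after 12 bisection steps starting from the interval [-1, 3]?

Bisection error bound: |error| ≤ (b-a)/2^n
|error| ≤ (3 - (-1))/2^12 = 4/2^12
|error| ≤ 0.0009765625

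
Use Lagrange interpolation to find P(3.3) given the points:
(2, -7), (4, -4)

Lagrange interpolation formula:
P(x) = Σ yᵢ × Lᵢ(x)
where Lᵢ(x) = Π_{j≠i} (x - xⱼ)/(xᵢ - xⱼ)

L_0(3.3) = (3.3 - 4)/(2 - 4) = 0.350000
L_1(3.3) = (3.3 - 2)/(4 - 2) = 0.650000

P(3.3) = (-7)×L_0(3.3) + (-4)×L_1(3.3)
P(3.3) = -5.050000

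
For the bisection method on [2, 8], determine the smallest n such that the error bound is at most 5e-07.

We need (b-a)/2^n ≤ 5e-07
(8 - 2)/2^n ≤ 5e-07
6/2^n ≤ 5e-07
2^n ≥ 12000000
n ≥ log₂(12000000) = 23.52
n ≥ 24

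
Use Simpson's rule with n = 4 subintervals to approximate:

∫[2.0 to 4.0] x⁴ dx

f(x) = x⁴
a = 2.0, b = 4.0, n = 4
h = (b - a)/n = 0.500000

Simpson's rule: (h/3)[f(x₀) + 4f(x₁) + 2f(x₂) + ... + f(xₙ)]

x_0 = 2.0000, f(x_0) = 16.000000, coefficient = 1
x_1 = 2.5000, f(x_1) = 39.062500, coefficient = 4
x_2 = 3.0000, f(x_2) = 81.000000, coefficient = 2
x_3 = 3.5000, f(x_3) = 150.062500, coefficient = 4
x_4 = 4.0000, f(x_4) = 256.000000, coefficient = 1

I ≈ (0.500000/3) × 1190.500000 = 198.416667
Exact value: 198.400000
Error: 0.016667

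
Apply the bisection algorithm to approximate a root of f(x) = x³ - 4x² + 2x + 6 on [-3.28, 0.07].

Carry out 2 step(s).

f(x) = x³ - 4x² + 2x + 6
Initial interval: [-3.28, 0.07]

Iteration 1:
  c_1 = (-3.280000 + 0.070000)/2 = -1.605000
  f(c_1) = f(-1.605000) = -11.648620
  f(a) × f(c) ≥ 0, new interval: [-1.605000, 0.070000]
Iteration 2:
  c_2 = (-1.605000 + 0.070000)/2 = -0.767500
  f(c_2) = f(-0.767500) = 1.656674
  f(a) × f(c) < 0, new interval: [-1.605000, -0.767500]

After 2 iteration(s), the approximation is c_2 = -0.767500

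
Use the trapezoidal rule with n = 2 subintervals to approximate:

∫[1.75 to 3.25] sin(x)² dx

f(x) = sin(x)²
a = 1.75, b = 3.25, n = 2
h = (b - a)/n = 0.750000

Trapezoidal rule: (h/2)[f(x₀) + 2f(x₁) + 2f(x₂) + ... + f(xₙ)]

x_0 = 1.7500, f(x_0) = 0.968228, coefficient = 1
x_1 = 2.5000, f(x_1) = 0.358169, coefficient = 2
x_2 = 3.2500, f(x_2) = 0.011706, coefficient = 1

I ≈ (0.750000/2) × 1.696272 = 0.636102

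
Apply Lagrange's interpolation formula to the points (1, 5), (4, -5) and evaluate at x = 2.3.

Lagrange interpolation formula:
P(x) = Σ yᵢ × Lᵢ(x)
where Lᵢ(x) = Π_{j≠i} (x - xⱼ)/(xᵢ - xⱼ)

L_0(2.3) = (2.3 - 4)/(1 - 4) = 0.566667
L_1(2.3) = (2.3 - 1)/(4 - 1) = 0.433333

P(2.3) = 5×L_0(2.3) + (-5)×L_1(2.3)
P(2.3) = 0.666667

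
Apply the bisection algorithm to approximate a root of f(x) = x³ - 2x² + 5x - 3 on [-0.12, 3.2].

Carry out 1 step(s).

f(x) = x³ - 2x² + 5x - 3
Initial interval: [-0.12, 3.2]

Iteration 1:
  c_1 = (-0.120000 + 3.200000)/2 = 1.540000
  f(c_1) = f(1.540000) = 3.609064
  f(a) × f(c) < 0, new interval: [-0.120000, 1.540000]

After 1 iteration(s), the approximation is c_1 = 1.540000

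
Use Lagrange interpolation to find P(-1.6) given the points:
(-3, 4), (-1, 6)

Lagrange interpolation formula:
P(x) = Σ yᵢ × Lᵢ(x)
where Lᵢ(x) = Π_{j≠i} (x - xⱼ)/(xᵢ - xⱼ)

L_0(-1.6) = (-1.6 - (-1))/(-3 - (-1)) = 0.300000
L_1(-1.6) = (-1.6 - (-3))/(-1 - (-3)) = 0.700000

P(-1.6) = 4×L_0(-1.6) + 6×L_1(-1.6)
P(-1.6) = 5.400000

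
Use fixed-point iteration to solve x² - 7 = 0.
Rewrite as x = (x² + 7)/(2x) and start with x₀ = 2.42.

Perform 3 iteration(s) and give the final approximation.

Equation: x² - 7 = 0
Fixed-point form: x = (x² + 7)/(2x)
x₀ = 2.42

x_1 = g(2.420000) = 2.656281
x_2 = g(2.656281) = 2.645772
x_3 = g(2.645772) = 2.645751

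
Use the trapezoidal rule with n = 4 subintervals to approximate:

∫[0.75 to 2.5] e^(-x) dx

f(x) = e^(-x)
a = 0.75, b = 2.5, n = 4
h = (b - a)/n = 0.437500

Trapezoidal rule: (h/2)[f(x₀) + 2f(x₁) + 2f(x₂) + ... + f(xₙ)]

x_0 = 0.7500, f(x_0) = 0.472367, coefficient = 1
x_1 = 1.1875, f(x_1) = 0.304983, coefficient = 2
x_2 = 1.6250, f(x_2) = 0.196912, coefficient = 2
x_3 = 2.0625, f(x_3) = 0.127136, coefficient = 2
x_4 = 2.5000, f(x_4) = 0.082085, coefficient = 1

I ≈ (0.437500/2) × 1.812512 = 0.396487
Exact value: 0.390282
Error: 0.006205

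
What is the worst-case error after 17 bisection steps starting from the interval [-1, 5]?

Bisection error bound: |error| ≤ (b-a)/2^n
|error| ≤ (5 - (-1))/2^17 = 6/2^17
|error| ≤ 0.0000457764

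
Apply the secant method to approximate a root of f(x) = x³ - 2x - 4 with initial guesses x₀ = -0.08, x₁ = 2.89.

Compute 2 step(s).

f(x) = x³ - 2x - 4
x₀ = -0.08, x₁ = 2.89

Secant formula: x_{n+1} = x_n - f(x_n)(x_n - x_{n-1})/(f(x_n) - f(x_{n-1}))

Iteration 1:
  f(-0.080000) = -3.840512
  f(2.890000) = 14.357569
  x_2 = 2.890000 - 14.357569×(2.890000 - (-0.080000))/(14.357569 - (-3.840512))
       = 0.546787
Iteration 2:
  f(2.890000) = 14.357569
  f(0.546787) = -4.930098
  x_3 = 0.546787 - (-4.930098)×(0.546787 - 2.890000)/(-4.930098 - 14.357569)
       = 1.145733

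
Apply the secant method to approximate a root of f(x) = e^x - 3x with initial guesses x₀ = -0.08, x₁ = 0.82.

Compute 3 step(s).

f(x) = e^x - 3x
x₀ = -0.08, x₁ = 0.82

Secant formula: x_{n+1} = x_n - f(x_n)(x_n - x_{n-1})/(f(x_n) - f(x_{n-1}))

Iteration 1:
  f(-0.080000) = 1.163116
  f(0.820000) = -0.189500
  x_2 = 0.820000 - (-0.189500)×(0.820000 - (-0.080000))/(-0.189500 - 1.163116)
       = 0.693911
Iteration 2:
  f(0.820000) = -0.189500
  f(0.693911) = -0.080205
  x_3 = 0.693911 - (-0.080205)×(0.693911 - 0.820000)/(-0.080205 - (-0.189500))
       = 0.601382
Iteration 3:
  f(0.693911) = -0.080205
  f(0.601382) = 0.020492
  x_4 = 0.601382 - 0.020492×(0.601382 - 0.693911)/(0.020492 - (-0.080205))
       = 0.620212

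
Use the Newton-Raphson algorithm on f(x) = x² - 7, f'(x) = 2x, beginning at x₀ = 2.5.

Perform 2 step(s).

f(x) = x² - 7
f'(x) = 2x
x₀ = 2.5

Newton-Raphson formula: x_{n+1} = x_n - f(x_n)/f'(x_n)

Iteration 1:
  f(2.500000) = -0.750000
  f'(2.500000) = 5.000000
  x_1 = 2.500000 - (-0.750000)/5.000000 = 2.650000
Iteration 2:
  f(2.650000) = 0.022500
  f'(2.650000) = 5.300000
  x_2 = 2.650000 - 0.022500/5.300000 = 2.645755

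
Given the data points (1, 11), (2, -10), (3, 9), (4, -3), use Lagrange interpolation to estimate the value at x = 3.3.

Lagrange interpolation formula:
P(x) = Σ yᵢ × Lᵢ(x)
where Lᵢ(x) = Π_{j≠i} (x - xⱼ)/(xᵢ - xⱼ)

L_0(3.3) = (3.3 - 2)/(1 - 2) × (3.3 - 3)/(1 - 3) × (3.3 - 4)/(1 - 4) = 0.045500
L_1(3.3) = (3.3 - 1)/(2 - 1) × (3.3 - 3)/(2 - 3) × (3.3 - 4)/(2 - 4) = -0.241500
L_2(3.3) = (3.3 - 1)/(3 - 1) × (3.3 - 2)/(3 - 2) × (3.3 - 4)/(3 - 4) = 1.046500
L_3(3.3) = (3.3 - 1)/(4 - 1) × (3.3 - 2)/(4 - 2) × (3.3 - 3)/(4 - 3) = 0.149500

P(3.3) = 11×L_0(3.3) + (-10)×L_1(3.3) + 9×L_2(3.3) + (-3)×L_3(3.3)
P(3.3) = 11.885500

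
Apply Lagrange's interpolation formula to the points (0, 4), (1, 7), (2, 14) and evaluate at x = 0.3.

Lagrange interpolation formula:
P(x) = Σ yᵢ × Lᵢ(x)
where Lᵢ(x) = Π_{j≠i} (x - xⱼ)/(xᵢ - xⱼ)

L_0(0.3) = (0.3 - 1)/(0 - 1) × (0.3 - 2)/(0 - 2) = 0.595000
L_1(0.3) = (0.3 - 0)/(1 - 0) × (0.3 - 2)/(1 - 2) = 0.510000
L_2(0.3) = (0.3 - 0)/(2 - 0) × (0.3 - 1)/(2 - 1) = -0.105000

P(0.3) = 4×L_0(0.3) + 7×L_1(0.3) + 14×L_2(0.3)
P(0.3) = 4.480000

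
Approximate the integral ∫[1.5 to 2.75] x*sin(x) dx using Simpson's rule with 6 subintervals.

f(x) = x*sin(x)
a = 1.5, b = 2.75, n = 6
h = (b - a)/n = 0.208333

Simpson's rule: (h/3)[f(x₀) + 4f(x₁) + 2f(x₂) + ... + f(xₙ)]

x_0 = 1.5000, f(x_0) = 1.496242, coefficient = 1
x_1 = 1.7083, f(x_1) = 1.692201, coefficient = 4
x_2 = 1.9167, f(x_2) = 1.803163, coefficient = 2
x_3 = 2.1250, f(x_3) = 1.806930, coefficient = 4
x_4 = 2.3333, f(x_4) = 1.687200, coefficient = 2
x_5 = 2.5417, f(x_5) = 1.434978, coefficient = 4
x_6 = 2.7500, f(x_6) = 1.049568, coefficient = 1

I ≈ (0.208333/3) × 29.262970 = 2.032151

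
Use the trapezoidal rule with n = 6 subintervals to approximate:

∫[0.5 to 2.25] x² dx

f(x) = x²
a = 0.5, b = 2.25, n = 6
h = (b - a)/n = 0.291667

Trapezoidal rule: (h/2)[f(x₀) + 2f(x₁) + 2f(x₂) + ... + f(xₙ)]

x_0 = 0.5000, f(x_0) = 0.250000, coefficient = 1
x_1 = 0.7917, f(x_1) = 0.626736, coefficient = 2
x_2 = 1.0833, f(x_2) = 1.173611, coefficient = 2
x_3 = 1.3750, f(x_3) = 1.890625, coefficient = 2
x_4 = 1.6667, f(x_4) = 2.777778, coefficient = 2
x_5 = 1.9583, f(x_5) = 3.835069, coefficient = 2
x_6 = 2.2500, f(x_6) = 5.062500, coefficient = 1

I ≈ (0.291667/2) × 25.920139 = 3.780020
Exact value: 3.755208
Error: 0.024812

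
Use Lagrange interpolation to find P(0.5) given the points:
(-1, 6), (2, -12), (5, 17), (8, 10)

Lagrange interpolation formula:
P(x) = Σ yᵢ × Lᵢ(x)
where Lᵢ(x) = Π_{j≠i} (x - xⱼ)/(xᵢ - xⱼ)

L_0(0.5) = (0.5 - 2)/(-1 - 2) × (0.5 - 5)/(-1 - 5) × (0.5 - 8)/(-1 - 8) = 0.312500
L_1(0.5) = (0.5 - (-1))/(2 - (-1)) × (0.5 - 5)/(2 - 5) × (0.5 - 8)/(2 - 8) = 0.937500
L_2(0.5) = (0.5 - (-1))/(5 - (-1)) × (0.5 - 2)/(5 - 2) × (0.5 - 8)/(5 - 8) = -0.312500
L_3(0.5) = (0.5 - (-1))/(8 - (-1)) × (0.5 - 2)/(8 - 2) × (0.5 - 5)/(8 - 5) = 0.062500

P(0.5) = 6×L_0(0.5) + (-12)×L_1(0.5) + 17×L_2(0.5) + 10×L_3(0.5)
P(0.5) = -14.062500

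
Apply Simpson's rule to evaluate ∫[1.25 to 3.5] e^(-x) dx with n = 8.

f(x) = e^(-x)
a = 1.25, b = 3.5, n = 8
h = (b - a)/n = 0.281250

Simpson's rule: (h/3)[f(x₀) + 4f(x₁) + 2f(x₂) + ... + f(xₙ)]

x_0 = 1.2500, f(x_0) = 0.286505, coefficient = 1
x_1 = 1.5312, f(x_1) = 0.216265, coefficient = 4
x_2 = 1.8125, f(x_2) = 0.163246, coefficient = 2
x_3 = 2.0938, f(x_3) = 0.123224, coefficient = 4
x_4 = 2.3750, f(x_4) = 0.093014, coefficient = 2
x_5 = 2.6562, f(x_5) = 0.070211, coefficient = 4
x_6 = 2.9375, f(x_6) = 0.052998, coefficient = 2
x_7 = 3.2188, f(x_7) = 0.040005, coefficient = 4
x_8 = 3.5000, f(x_8) = 0.030197, coefficient = 1

I ≈ (0.281250/3) × 2.734040 = 0.256316
Exact value: 0.256307
Error: 0.000009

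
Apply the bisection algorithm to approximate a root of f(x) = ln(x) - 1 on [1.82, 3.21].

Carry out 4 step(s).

f(x) = ln(x) - 1
Initial interval: [1.82, 3.21]

Iteration 1:
  c_1 = (1.820000 + 3.210000)/2 = 2.515000
  f(c_1) = f(2.515000) = -0.077727
  f(a) × f(c) ≥ 0, new interval: [2.515000, 3.210000]
Iteration 2:
  c_2 = (2.515000 + 3.210000)/2 = 2.862500
  f(c_2) = f(2.862500) = 0.051695
  f(a) × f(c) < 0, new interval: [2.515000, 2.862500]
Iteration 3:
  c_3 = (2.515000 + 2.862500)/2 = 2.688750
  f(c_3) = f(2.688750) = -0.010924
  f(a) × f(c) ≥ 0, new interval: [2.688750, 2.862500]
Iteration 4:
  c_4 = (2.688750 + 2.862500)/2 = 2.775625
  f(c_4) = f(2.775625) = 0.020876
  f(a) × f(c) < 0, new interval: [2.688750, 2.775625]

After 4 iteration(s), the approximation is c_4 = 2.775625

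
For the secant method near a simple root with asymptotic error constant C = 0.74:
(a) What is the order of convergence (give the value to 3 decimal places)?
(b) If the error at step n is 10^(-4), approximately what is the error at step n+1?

(a) Secant method has superlinear convergence with order φ = (1+√5)/2 ≈ 1.618.
    This means |e_{n+1}| ≈ C|e_n|^1.618.

(b) With |e_n| = 10^(-4) and C = 0.74:
    |e_{n+1}| ≈ 0.74 × (10^(-4))^1.618 = 0.74 × 10^(-6.47)

(a) ≈ 1.618 (golden ratio); (b) |e_{n+1}| ≈ 2.495e-07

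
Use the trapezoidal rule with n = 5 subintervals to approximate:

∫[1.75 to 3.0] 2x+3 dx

f(x) = 2x+3
a = 1.75, b = 3.0, n = 5
h = (b - a)/n = 0.250000

Trapezoidal rule: (h/2)[f(x₀) + 2f(x₁) + 2f(x₂) + ... + f(xₙ)]

x_0 = 1.7500, f(x_0) = 6.500000, coefficient = 1
x_1 = 2.0000, f(x_1) = 7.000000, coefficient = 2
x_2 = 2.2500, f(x_2) = 7.500000, coefficient = 2
x_3 = 2.5000, f(x_3) = 8.000000, coefficient = 2
x_4 = 2.7500, f(x_4) = 8.500000, coefficient = 2
x_5 = 3.0000, f(x_5) = 9.000000, coefficient = 1

I ≈ (0.250000/2) × 77.500000 = 9.687500
Exact value: 9.687500
Error: 0.000000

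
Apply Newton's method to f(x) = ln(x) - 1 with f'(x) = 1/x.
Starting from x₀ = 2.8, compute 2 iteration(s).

f(x) = ln(x) - 1
f'(x) = 1/x
x₀ = 2.8

Newton-Raphson formula: x_{n+1} = x_n - f(x_n)/f'(x_n)

Iteration 1:
  f(2.800000) = 0.029619
  f'(2.800000) = 0.357143
  x_1 = 2.800000 - 0.029619/0.357143 = 2.717066
Iteration 2:
  f(2.717066) = -0.000448
  f'(2.717066) = 0.368044
  x_2 = 2.717066 - (-0.000448)/0.368044 = 2.718282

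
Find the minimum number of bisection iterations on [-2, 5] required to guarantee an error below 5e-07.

We need (b-a)/2^n ≤ 5e-07
(5 - (-2))/2^n ≤ 5e-07
7/2^n ≤ 5e-07
2^n ≥ 14000000
n ≥ log₂(14000000) = 23.74
n ≥ 24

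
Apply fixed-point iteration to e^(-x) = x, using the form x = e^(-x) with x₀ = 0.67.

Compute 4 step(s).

Equation: e^(-x) = x
Fixed-point form: x = e^(-x)
x₀ = 0.67

x_1 = g(0.670000) = 0.511709
x_2 = g(0.511709) = 0.599470
x_3 = g(0.599470) = 0.549102
x_4 = g(0.549102) = 0.577468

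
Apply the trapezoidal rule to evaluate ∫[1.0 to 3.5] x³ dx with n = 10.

f(x) = x³
a = 1.0, b = 3.5, n = 10
h = (b - a)/n = 0.250000

Trapezoidal rule: (h/2)[f(x₀) + 2f(x₁) + 2f(x₂) + ... + f(xₙ)]

x_0 = 1.0000, f(x_0) = 1.000000, coefficient = 1
x_1 = 1.2500, f(x_1) = 1.953125, coefficient = 2
x_2 = 1.5000, f(x_2) = 3.375000, coefficient = 2
x_3 = 1.7500, f(x_3) = 5.359375, coefficient = 2
x_4 = 2.0000, f(x_4) = 8.000000, coefficient = 2
x_5 = 2.2500, f(x_5) = 11.390625, coefficient = 2
x_6 = 2.5000, f(x_6) = 15.625000, coefficient = 2
x_7 = 2.7500, f(x_7) = 20.796875, coefficient = 2
x_8 = 3.0000, f(x_8) = 27.000000, coefficient = 2
x_9 = 3.2500, f(x_9) = 34.328125, coefficient = 2
x_10 = 3.5000, f(x_10) = 42.875000, coefficient = 1

I ≈ (0.250000/2) × 299.531250 = 37.441406
Exact value: 37.265625
Error: 0.175781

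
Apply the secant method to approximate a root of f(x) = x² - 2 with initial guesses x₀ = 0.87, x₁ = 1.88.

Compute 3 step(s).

f(x) = x² - 2
x₀ = 0.87, x₁ = 1.88

Secant formula: x_{n+1} = x_n - f(x_n)(x_n - x_{n-1})/(f(x_n) - f(x_{n-1}))

Iteration 1:
  f(0.870000) = -1.243100
  f(1.880000) = 1.534400
  x_2 = 1.880000 - 1.534400×(1.880000 - 0.870000)/(1.534400 - (-1.243100))
       = 1.322036
Iteration 2:
  f(1.880000) = 1.534400
  f(1.322036) = -0.252220
  x_3 = 1.322036 - (-0.252220)×(1.322036 - 1.880000)/(-0.252220 - 1.534400)
       = 1.400805
Iteration 3:
  f(1.322036) = -0.252220
  f(1.400805) = -0.037746
  x_4 = 1.400805 - (-0.037746)×(1.400805 - 1.322036)/(-0.037746 - (-0.252220))
       = 1.414667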